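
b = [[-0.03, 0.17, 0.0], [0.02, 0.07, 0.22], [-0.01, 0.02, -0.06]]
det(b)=0.000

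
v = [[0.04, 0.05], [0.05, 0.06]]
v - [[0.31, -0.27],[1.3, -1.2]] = [[-0.27, 0.32], [-1.25, 1.26]]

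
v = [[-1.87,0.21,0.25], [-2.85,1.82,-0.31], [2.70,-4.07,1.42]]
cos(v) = [[-0.36, 0.33, 0.1], [-0.32, 0.19, 0.43], [-2.47, 2.86, 0.13]]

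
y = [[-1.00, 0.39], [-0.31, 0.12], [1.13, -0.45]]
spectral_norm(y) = 1.66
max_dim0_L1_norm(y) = 2.44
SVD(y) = [[-0.65, -0.66], [-0.2, -0.34], [0.73, -0.67]] @ diag([1.6558872589551252, 0.006114378961283093]) @ [[0.93, -0.37], [0.37, 0.93]]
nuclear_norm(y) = 1.66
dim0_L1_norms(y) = [2.44, 0.96]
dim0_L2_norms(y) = [1.54, 0.61]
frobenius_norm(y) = 1.66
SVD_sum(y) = [[-1.0, 0.39], [-0.31, 0.12], [1.13, -0.45]] + [[-0.00, -0.0], [-0.0, -0.00], [-0.0, -0.0]]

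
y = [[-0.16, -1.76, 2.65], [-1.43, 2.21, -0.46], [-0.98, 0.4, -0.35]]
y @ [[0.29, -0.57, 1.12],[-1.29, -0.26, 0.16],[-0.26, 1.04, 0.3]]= [[1.54, 3.30, 0.33], [-3.15, -0.24, -1.39], [-0.71, 0.09, -1.14]]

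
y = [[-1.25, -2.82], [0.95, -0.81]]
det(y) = 3.691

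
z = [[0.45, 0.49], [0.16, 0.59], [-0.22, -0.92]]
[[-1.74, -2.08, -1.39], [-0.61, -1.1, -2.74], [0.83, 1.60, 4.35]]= z@ [[-3.91, -3.69, 2.78], [0.03, -0.86, -5.39]]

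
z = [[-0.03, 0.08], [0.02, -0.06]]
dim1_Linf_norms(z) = [0.08, 0.06]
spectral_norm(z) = 0.11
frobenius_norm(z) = 0.11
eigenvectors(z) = [[0.94, -0.81], [0.33, 0.59]]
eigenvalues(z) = [-0.0, -0.09]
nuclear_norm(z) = 0.11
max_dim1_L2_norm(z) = 0.09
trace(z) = -0.09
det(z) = 0.00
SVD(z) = [[-0.8, 0.59], [0.59, 0.8]] @ diag([0.10628480167651258, 0.0018817365874070854]) @ [[0.34, -0.94],  [-0.94, -0.34]]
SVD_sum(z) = [[-0.03,0.08], [0.02,-0.06]] + [[-0.0, -0.0], [-0.00, -0.0]]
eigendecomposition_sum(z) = [[-0.00, -0.00], [-0.0, -0.00]] + [[-0.03, 0.08], [0.02, -0.06]]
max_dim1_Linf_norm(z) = 0.08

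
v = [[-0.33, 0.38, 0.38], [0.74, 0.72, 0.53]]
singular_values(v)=[1.18, 0.59]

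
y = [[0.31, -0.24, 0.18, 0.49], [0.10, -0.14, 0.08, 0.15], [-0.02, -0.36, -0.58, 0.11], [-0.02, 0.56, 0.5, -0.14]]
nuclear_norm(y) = 1.84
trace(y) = -0.55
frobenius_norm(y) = 1.24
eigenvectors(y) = [[-0.20, -0.95, -0.69, -0.87],[-0.04, -0.25, -0.47, -0.03],[-0.72, 0.10, 0.49, 0.14],[0.66, -0.15, 0.24, 0.47]]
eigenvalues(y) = [-0.71, 0.31, -0.15, 0.0]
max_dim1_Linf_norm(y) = 0.58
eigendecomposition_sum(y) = [[0.01,-0.14,-0.14,0.05], [0.00,-0.03,-0.03,0.01], [0.04,-0.5,-0.51,0.19], [-0.04,0.46,0.47,-0.18]] + [[0.24,0.12,0.27,0.38], [0.06,0.03,0.07,0.1], [-0.03,-0.01,-0.03,-0.04], [0.04,0.02,0.04,0.06]] + [[0.05,-0.21,0.05,0.06], [0.03,-0.14,0.04,0.04], [-0.04,0.15,-0.04,-0.04], [-0.02,0.07,-0.02,-0.02]] + [[0.0, -0.01, -0.00, -0.00], [0.00, -0.00, -0.0, -0.00], [-0.00, 0.0, 0.0, 0.0], [-0.00, 0.01, 0.00, 0.0]]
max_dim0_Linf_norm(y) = 0.58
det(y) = 0.00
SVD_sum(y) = [[0.01, -0.13, -0.13, 0.05], [0.01, -0.06, -0.06, 0.02], [0.04, -0.45, -0.45, 0.18], [-0.05, 0.52, 0.52, -0.2]] + [[0.29, -0.13, 0.33, 0.42], [0.1, -0.05, 0.12, 0.15], [-0.08, 0.03, -0.09, -0.11], [0.02, -0.01, 0.02, 0.03]] + [[0.01, 0.02, -0.02, 0.02], [-0.01, -0.03, 0.02, -0.02], [0.01, 0.06, -0.04, 0.04], [0.01, 0.05, -0.04, 0.04]] + [[0.00, 0.0, -0.0, -0.0], [-0.00, -0.00, 0.0, 0.0], [-0.0, -0.00, 0.0, 0.0], [-0.0, -0.0, 0.0, 0.00]]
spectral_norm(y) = 1.03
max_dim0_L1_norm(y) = 1.34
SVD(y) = [[-0.19, 0.91, -0.27, -0.24],  [-0.08, 0.32, 0.38, 0.86],  [-0.65, -0.24, -0.65, 0.31],  [0.74, 0.06, -0.60, 0.31]] @ diag([1.032541346922922, 0.6816619168691881, 0.12645940644752152, 0.0018483792258491558]) @ [[-0.07, 0.68, 0.68, -0.27],[0.47, -0.21, 0.53, 0.68],[-0.16, -0.7, 0.49, -0.49],[-0.87, -0.04, 0.14, 0.48]]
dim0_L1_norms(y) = [0.45, 1.3, 1.34, 0.89]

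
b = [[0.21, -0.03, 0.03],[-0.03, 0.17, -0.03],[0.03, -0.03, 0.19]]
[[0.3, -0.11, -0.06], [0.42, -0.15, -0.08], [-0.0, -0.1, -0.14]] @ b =[[0.06, -0.03, 0.00], [0.09, -0.04, 0.00], [-0.00, -0.01, -0.02]]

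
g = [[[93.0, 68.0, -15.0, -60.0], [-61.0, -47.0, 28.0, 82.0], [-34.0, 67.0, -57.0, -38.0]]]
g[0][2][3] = -38.0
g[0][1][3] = 82.0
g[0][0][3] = -60.0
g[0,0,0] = 93.0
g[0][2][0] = -34.0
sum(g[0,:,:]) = 26.0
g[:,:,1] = [[68.0, -47.0, 67.0]]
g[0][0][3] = -60.0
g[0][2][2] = -57.0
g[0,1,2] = 28.0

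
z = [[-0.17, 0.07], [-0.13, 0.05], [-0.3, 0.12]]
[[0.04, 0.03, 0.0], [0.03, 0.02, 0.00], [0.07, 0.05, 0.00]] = z @ [[-0.27,-0.22,-0.06],[-0.11,-0.13,-0.14]]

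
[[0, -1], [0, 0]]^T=[[0, 0], [-1, 0]]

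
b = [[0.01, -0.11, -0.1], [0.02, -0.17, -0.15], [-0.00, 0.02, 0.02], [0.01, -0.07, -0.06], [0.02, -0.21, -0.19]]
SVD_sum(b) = [[0.01, -0.11, -0.10], [0.02, -0.17, -0.15], [-0.00, 0.02, 0.02], [0.01, -0.07, -0.06], [0.02, -0.21, -0.19]] + [[-0.0, 0.0, -0.0], [0.0, -0.00, 0.00], [0.00, -0.0, 0.0], [0.0, -0.0, 0.00], [-0.0, 0.0, -0.0]] + [[0.0, 0.0, -0.00], [-0.0, -0.0, 0.00], [0.00, 0.0, -0.00], [0.0, 0.0, -0.0], [0.00, 0.0, -0.00]]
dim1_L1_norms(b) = [0.22, 0.34, 0.04, 0.14, 0.42]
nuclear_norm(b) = 0.41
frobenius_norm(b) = 0.40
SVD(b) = [[-0.37, -0.30, -0.48], [-0.56, 0.49, 0.56], [0.07, 0.44, -0.51], [-0.23, 0.57, -0.42], [-0.70, -0.38, -0.11]] @ diag([0.40492304754325764, 0.00610946546604346, 1.5555136380269462e-17]) @ [[-0.08, 0.74, 0.67], [0.81, -0.34, 0.47], [-0.58, -0.58, 0.58]]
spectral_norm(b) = 0.40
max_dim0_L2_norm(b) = 0.3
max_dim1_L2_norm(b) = 0.28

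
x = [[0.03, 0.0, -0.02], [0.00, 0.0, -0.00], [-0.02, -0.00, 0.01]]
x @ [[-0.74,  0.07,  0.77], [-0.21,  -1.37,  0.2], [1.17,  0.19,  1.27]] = [[-0.05, -0.0, -0.00], [0.0, 0.0, 0.00], [0.03, 0.0, -0.0]]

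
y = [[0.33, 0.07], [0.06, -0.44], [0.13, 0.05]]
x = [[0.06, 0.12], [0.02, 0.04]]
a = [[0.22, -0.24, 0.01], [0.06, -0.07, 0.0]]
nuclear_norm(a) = 0.34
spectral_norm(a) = 0.34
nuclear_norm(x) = 0.14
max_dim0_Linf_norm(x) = 0.12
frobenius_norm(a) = 0.34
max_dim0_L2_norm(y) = 0.45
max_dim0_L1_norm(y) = 0.56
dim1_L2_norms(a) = [0.33, 0.09]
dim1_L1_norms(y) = [0.4, 0.5, 0.18]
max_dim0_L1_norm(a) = 0.31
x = a @ y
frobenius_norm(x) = 0.14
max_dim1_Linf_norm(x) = 0.12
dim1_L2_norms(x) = [0.13, 0.04]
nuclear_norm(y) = 0.81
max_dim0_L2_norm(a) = 0.25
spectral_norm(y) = 0.45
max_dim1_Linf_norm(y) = 0.44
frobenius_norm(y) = 0.57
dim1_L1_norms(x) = [0.18, 0.06]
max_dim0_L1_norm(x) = 0.16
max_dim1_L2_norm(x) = 0.13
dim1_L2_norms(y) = [0.34, 0.44, 0.14]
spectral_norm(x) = 0.14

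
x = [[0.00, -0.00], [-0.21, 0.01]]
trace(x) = 0.01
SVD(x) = [[0.00, 1.00], [1.0, 0.00]] @ diag([0.21023796041628637, 0.0]) @ [[-1.00, 0.05],[0.05, 1.00]]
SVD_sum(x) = [[0.00, 0.00], [-0.21, 0.01]] + [[0.00, 0.0],  [0.0, 0.00]]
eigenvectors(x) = [[0.0, 0.05], [1.00, 1.00]]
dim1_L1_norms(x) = [0.0, 0.22]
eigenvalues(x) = [0.01, 0.0]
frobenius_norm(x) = 0.21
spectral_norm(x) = 0.21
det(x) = 0.00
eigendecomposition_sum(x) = [[0.0,0.0], [-0.21,0.01]] + [[0.0, 0.00], [0.00, 0.00]]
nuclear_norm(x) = 0.21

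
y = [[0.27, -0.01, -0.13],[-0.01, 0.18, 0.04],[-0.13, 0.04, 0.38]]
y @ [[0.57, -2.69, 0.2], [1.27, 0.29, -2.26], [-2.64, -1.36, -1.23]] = [[0.48,-0.55,0.24],[0.12,0.02,-0.46],[-1.03,-0.16,-0.58]]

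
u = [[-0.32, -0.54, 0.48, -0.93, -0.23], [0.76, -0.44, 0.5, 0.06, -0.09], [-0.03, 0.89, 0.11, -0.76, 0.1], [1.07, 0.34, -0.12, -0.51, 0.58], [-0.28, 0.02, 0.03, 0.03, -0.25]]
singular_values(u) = [1.58, 1.32, 1.24, 0.45, 0.09]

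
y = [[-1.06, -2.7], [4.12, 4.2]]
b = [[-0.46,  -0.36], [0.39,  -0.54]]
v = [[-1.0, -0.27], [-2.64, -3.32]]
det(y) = 6.67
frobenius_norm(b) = 0.89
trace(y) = 3.14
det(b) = 0.39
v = b @ y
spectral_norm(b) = 0.67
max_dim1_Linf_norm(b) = 0.54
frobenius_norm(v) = 4.37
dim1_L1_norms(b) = [0.82, 0.93]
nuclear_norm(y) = 7.51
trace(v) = -4.32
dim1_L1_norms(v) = [1.27, 5.96]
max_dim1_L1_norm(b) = 0.93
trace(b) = -1.00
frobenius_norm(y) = 6.56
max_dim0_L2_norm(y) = 4.99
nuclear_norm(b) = 1.25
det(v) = 2.61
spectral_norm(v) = 4.32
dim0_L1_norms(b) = [0.85, 0.9]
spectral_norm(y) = 6.48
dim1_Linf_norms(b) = [0.46, 0.54]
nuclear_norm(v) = 4.93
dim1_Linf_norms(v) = [1.0, 3.32]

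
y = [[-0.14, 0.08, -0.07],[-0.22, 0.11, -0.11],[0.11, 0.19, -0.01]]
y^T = [[-0.14, -0.22, 0.11], [0.08, 0.11, 0.19], [-0.07, -0.11, -0.01]]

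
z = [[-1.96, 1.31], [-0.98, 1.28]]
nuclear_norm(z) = 3.26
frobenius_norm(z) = 2.86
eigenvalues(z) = [-1.5, 0.82]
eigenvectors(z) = [[-0.94, -0.43], [-0.33, -0.90]]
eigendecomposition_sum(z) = [[-1.8, 0.85], [-0.63, 0.3]] + [[-0.16, 0.46], [-0.35, 0.98]]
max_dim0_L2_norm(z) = 2.19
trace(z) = -0.68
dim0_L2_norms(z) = [2.19, 1.83]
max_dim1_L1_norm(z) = 3.27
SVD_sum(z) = [[-1.81, 1.5], [-1.21, 1.0]] + [[-0.15, -0.19],[0.23, 0.28]]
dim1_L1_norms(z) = [3.27, 2.26]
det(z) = -1.22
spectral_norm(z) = 2.82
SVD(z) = [[-0.83, -0.56], [-0.56, 0.83]] @ diag([2.8227951802020548, 0.4339670155991675]) @ [[0.77, -0.64],[0.64, 0.77]]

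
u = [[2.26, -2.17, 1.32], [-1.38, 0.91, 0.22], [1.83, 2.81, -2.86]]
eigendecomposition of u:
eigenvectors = [[0.26,  0.88,  0.29], [0.12,  -0.47,  0.65], [-0.96,  0.05,  0.7]]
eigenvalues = [-3.71, 3.48, 0.53]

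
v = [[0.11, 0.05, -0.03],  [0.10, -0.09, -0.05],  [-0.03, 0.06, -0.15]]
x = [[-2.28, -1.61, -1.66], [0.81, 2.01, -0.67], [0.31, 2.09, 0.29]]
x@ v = [[-0.36, -0.07, 0.40], [0.31, -0.18, -0.02], [0.23, -0.16, -0.16]]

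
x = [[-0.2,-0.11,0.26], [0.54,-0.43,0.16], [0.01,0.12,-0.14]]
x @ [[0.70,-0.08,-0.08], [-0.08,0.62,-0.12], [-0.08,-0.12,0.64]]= [[-0.15, -0.08, 0.2], [0.40, -0.33, 0.11], [0.01, 0.09, -0.1]]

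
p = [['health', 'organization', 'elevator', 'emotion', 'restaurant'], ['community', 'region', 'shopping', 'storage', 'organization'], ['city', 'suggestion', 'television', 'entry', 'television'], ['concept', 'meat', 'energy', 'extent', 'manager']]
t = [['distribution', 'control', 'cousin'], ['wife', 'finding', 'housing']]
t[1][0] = 'wife'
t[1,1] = 'finding'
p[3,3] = 'extent'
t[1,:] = ['wife', 'finding', 'housing']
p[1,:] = ['community', 'region', 'shopping', 'storage', 'organization']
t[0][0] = 'distribution'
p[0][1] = 'organization'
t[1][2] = 'housing'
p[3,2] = 'energy'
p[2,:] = ['city', 'suggestion', 'television', 'entry', 'television']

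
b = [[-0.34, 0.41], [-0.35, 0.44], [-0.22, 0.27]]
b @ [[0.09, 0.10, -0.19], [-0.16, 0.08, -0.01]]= [[-0.10, -0.00, 0.06], [-0.1, 0.00, 0.06], [-0.06, -0.00, 0.04]]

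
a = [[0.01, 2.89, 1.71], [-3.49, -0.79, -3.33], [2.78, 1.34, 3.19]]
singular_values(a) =[6.89, 2.73, 0.06]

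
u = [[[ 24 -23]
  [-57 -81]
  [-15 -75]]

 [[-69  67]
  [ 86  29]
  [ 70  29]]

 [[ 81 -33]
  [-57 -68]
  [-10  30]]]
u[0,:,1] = [-23, -81, -75]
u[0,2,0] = -15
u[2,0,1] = -33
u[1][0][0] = -69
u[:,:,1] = [[-23, -81, -75], [67, 29, 29], [-33, -68, 30]]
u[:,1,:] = [[-57, -81], [86, 29], [-57, -68]]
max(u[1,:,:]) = 86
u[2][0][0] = 81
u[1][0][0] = -69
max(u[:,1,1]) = 29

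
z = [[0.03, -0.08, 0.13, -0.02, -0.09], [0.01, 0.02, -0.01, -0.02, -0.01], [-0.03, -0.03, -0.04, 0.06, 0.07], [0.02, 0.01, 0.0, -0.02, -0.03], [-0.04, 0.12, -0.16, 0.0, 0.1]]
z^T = [[0.03, 0.01, -0.03, 0.02, -0.04], [-0.08, 0.02, -0.03, 0.01, 0.12], [0.13, -0.01, -0.04, 0.00, -0.16], [-0.02, -0.02, 0.06, -0.02, 0.0], [-0.09, -0.01, 0.07, -0.03, 0.1]]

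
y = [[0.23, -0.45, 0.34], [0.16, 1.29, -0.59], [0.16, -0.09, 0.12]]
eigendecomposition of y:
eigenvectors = [[0.38,-0.83,0.42], [-0.42,-0.18,-0.9], [-0.82,-0.52,0.13]]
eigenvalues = [-0.0, 0.34, 1.3]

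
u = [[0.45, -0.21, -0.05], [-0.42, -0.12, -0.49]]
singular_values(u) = [0.71, 0.42]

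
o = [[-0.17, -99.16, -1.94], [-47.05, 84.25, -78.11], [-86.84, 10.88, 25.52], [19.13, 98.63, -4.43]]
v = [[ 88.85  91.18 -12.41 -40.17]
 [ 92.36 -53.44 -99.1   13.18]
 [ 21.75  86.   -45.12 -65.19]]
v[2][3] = -65.19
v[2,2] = -45.12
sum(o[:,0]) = -114.93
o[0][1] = -99.16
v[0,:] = [88.85, 91.18, -12.41, -40.17]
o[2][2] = 25.52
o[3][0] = 19.13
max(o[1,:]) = 84.25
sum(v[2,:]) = -2.559999999999995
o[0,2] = -1.94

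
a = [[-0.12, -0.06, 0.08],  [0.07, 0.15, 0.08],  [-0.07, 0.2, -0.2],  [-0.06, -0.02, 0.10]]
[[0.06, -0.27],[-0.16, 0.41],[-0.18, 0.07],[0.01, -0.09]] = a @ [[-0.06, 1.86], [-1.00, 1.58], [-0.09, 0.56]]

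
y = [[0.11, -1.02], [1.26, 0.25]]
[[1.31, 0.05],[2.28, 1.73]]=y@[[2.02, 1.35], [-1.07, 0.10]]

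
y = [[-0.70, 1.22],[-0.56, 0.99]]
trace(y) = 0.29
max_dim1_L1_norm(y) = 1.92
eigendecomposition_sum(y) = [[-0.09, 0.11],[-0.05, 0.06]] + [[-0.61, 1.11], [-0.51, 0.93]]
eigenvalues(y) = [-0.03, 0.32]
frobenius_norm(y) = 1.81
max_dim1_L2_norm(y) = 1.41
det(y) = -0.01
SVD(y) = [[-0.78, -0.63],[-0.63, 0.78]] @ diag([1.8088865770289502, 0.00541769734180684]) @ [[0.5, -0.87], [0.87, 0.50]]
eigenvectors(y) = [[-0.88, -0.77],[-0.48, -0.64]]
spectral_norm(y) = 1.81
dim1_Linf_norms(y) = [1.22, 0.99]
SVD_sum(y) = [[-0.70,1.22], [-0.56,0.99]] + [[-0.00,-0.00], [0.0,0.0]]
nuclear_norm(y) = 1.81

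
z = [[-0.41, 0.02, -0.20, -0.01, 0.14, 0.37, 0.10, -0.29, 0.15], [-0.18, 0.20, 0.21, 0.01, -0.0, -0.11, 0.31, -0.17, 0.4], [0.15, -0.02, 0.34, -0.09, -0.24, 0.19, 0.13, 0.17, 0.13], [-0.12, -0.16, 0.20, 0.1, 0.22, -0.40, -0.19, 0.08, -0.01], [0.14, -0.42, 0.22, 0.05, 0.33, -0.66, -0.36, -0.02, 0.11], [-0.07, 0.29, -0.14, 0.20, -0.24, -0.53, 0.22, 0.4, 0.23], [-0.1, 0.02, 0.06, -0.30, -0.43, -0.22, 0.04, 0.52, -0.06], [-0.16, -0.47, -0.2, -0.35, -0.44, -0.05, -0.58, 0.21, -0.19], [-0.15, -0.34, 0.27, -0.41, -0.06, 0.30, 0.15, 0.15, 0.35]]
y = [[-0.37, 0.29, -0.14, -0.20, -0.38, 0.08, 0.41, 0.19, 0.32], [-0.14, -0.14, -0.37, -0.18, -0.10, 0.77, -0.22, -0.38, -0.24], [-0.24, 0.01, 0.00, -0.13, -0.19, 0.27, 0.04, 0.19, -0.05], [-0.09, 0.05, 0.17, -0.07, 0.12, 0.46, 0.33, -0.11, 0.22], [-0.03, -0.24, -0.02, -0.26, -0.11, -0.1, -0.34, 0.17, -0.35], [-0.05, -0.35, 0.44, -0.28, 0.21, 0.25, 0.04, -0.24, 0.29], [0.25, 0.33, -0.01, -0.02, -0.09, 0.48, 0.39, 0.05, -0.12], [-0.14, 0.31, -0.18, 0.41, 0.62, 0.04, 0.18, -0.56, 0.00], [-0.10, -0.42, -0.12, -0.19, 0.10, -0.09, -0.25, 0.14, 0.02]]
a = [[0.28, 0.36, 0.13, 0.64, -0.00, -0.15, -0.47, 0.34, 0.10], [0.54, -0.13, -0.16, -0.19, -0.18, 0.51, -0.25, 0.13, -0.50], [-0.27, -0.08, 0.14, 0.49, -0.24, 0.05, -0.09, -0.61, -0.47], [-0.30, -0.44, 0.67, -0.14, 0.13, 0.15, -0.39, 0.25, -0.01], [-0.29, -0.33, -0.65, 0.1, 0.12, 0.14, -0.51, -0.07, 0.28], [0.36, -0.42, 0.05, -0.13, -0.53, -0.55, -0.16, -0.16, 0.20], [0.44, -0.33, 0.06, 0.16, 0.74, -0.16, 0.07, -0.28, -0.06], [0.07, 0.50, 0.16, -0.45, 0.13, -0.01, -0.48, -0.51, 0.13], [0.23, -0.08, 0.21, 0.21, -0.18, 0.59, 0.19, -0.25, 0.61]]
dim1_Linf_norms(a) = [0.64, 0.54, 0.61, 0.67, 0.65, 0.55, 0.74, 0.51, 0.61]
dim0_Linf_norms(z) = [0.41, 0.47, 0.34, 0.41, 0.44, 0.66, 0.58, 0.52, 0.4]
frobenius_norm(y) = 2.34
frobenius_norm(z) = 2.34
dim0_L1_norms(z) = [1.48, 1.94, 1.84, 1.52, 2.1, 2.83, 2.08, 2.01, 1.63]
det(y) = 0.00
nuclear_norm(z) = 5.74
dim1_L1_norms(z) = [1.69, 1.59, 1.46, 1.48, 2.31, 2.32, 1.75, 2.65, 2.18]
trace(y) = -0.59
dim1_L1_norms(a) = [2.47, 2.59, 2.44, 2.48, 2.49, 2.56, 2.3, 2.44, 2.55]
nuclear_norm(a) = 9.00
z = a @ y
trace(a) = -0.11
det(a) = 1.00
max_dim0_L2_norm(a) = 1.0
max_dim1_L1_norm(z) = 2.65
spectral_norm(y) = 1.29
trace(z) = 0.63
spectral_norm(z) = 1.29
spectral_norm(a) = 1.01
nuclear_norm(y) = 5.74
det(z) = 0.00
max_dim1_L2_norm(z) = 1.01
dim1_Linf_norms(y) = [0.41, 0.77, 0.27, 0.46, 0.35, 0.44, 0.48, 0.62, 0.42]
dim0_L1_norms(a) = [2.78, 2.67, 2.23, 2.51, 2.25, 2.31, 2.61, 2.6, 2.36]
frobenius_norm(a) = 3.00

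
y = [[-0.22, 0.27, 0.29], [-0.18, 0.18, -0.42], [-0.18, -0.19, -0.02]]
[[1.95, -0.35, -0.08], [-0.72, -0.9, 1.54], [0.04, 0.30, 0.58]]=y @ [[-2.33, 0.42, -2.91],[1.65, -2.10, -0.03],[3.41, 1.06, -2.44]]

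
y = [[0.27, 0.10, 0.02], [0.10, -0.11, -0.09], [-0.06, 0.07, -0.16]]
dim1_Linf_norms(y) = [0.27, 0.11, 0.16]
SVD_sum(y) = [[0.28,0.05,0.03],[0.07,0.01,0.01],[-0.06,-0.01,-0.01]] + [[0.0,  0.00,  -0.01], [0.01,  0.01,  -0.09], [0.02,  0.01,  -0.16]] + [[-0.01,0.05,0.0], [0.03,-0.13,-0.01], [-0.01,0.07,0.00]]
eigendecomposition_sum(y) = [[(0.28+0j), (0.07-0j), -0.00+0.00j], [(0.07+0j), (0.02-0j), -0.00+0.00j], [-0.03-0.00j, -0.01+0.00j, 0.00+0.00j]] + [[-0.00+0.00j, (0.02-0.01j), (0.01+0.02j)], [0.01-0.02j, -0.06+0.05j, -0.04-0.08j], [-0.02-0.02j, (0.04+0.07j), -0.08+0.03j]] + [[(-0-0j), 0.02+0.01j, (0.01-0.02j)], [0.01+0.02j, (-0.06-0.05j), (-0.04+0.08j)], [-0.02+0.02j, 0.04-0.07j, -0.08-0.03j]]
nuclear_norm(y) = 0.64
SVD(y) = [[-0.95, -0.07, 0.3], [-0.23, -0.5, -0.84], [0.21, -0.86, 0.46]] @ diag([0.29901673621133773, 0.18293591119886152, 0.1572369036179533]) @ [[-0.98, -0.19, -0.11], [-0.1, -0.07, 0.99], [-0.19, 0.98, 0.05]]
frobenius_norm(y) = 0.38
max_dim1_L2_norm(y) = 0.29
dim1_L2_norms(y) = [0.29, 0.17, 0.18]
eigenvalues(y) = [(0.29+0j), (-0.15+0.09j), (-0.15-0.09j)]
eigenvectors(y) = [[0.96+0.00j, 0.17+0.00j, 0.17-0.00j],  [0.26+0.00j, (-0.71+0j), -0.71-0.00j],  [-0.09+0.00j, (-0.1+0.68j), (-0.1-0.68j)]]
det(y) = 0.01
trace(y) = 0.00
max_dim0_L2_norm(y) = 0.29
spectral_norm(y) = 0.30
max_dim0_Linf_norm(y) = 0.27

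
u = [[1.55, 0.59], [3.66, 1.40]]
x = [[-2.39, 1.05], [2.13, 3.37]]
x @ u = [[0.14, 0.06],[15.64, 5.97]]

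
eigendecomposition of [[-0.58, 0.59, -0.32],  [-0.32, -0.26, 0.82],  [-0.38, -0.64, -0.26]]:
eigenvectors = [[(-0.89+0j), 0.02-0.43j, 0.02+0.43j], [0.14+0.00j, (0.7+0j), (0.7-0j)], [(-0.44+0j), (0.11+0.55j), (0.11-0.55j)]]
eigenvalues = [(-0.83+0j), (-0.14+0.85j), (-0.14-0.85j)]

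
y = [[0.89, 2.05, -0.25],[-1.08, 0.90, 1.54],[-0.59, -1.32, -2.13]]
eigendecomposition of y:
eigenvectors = [[(0.73+0j), 0.73-0.00j, 0.35+0.00j], [-0.08+0.62j, (-0.08-0.62j), (-0.35+0j)], [(-0.21-0.15j), -0.21+0.15j, (0.87+0j)]]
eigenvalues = [(0.74+1.8j), (0.74-1.8j), (-1.83+0j)]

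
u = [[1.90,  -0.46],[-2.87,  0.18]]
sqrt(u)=[[(1.26+0.13j), (-0.25+0.1j)], [(-1.57+0.63j), (0.32+0.5j)]]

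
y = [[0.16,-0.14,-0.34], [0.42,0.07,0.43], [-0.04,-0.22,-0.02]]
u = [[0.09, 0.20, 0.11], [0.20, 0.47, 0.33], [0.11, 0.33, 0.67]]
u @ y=[[0.09, -0.02, 0.05], [0.22, -0.07, 0.13], [0.13, -0.14, 0.09]]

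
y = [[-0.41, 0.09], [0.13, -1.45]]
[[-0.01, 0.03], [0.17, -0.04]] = y @ [[-0.01,  -0.07], [-0.12,  0.02]]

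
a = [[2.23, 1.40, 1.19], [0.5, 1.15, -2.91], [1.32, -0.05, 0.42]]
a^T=[[2.23, 0.50, 1.32],[1.4, 1.15, -0.05],[1.19, -2.91, 0.42]]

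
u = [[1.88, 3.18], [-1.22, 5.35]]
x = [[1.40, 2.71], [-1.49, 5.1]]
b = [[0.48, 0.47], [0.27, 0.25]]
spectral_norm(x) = 5.82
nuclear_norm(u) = 8.46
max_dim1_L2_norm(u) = 5.49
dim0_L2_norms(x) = [2.04, 5.78]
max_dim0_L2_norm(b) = 0.55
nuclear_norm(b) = 0.77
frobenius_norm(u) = 6.61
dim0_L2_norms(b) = [0.55, 0.53]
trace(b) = 0.73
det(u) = 13.94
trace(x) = 6.50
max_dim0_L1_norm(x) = 7.81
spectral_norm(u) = 6.22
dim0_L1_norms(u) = [3.1, 8.53]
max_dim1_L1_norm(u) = 6.57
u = b + x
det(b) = -0.01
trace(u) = 7.23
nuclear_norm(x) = 7.74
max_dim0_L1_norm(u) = 8.53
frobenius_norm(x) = 6.13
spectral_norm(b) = 0.77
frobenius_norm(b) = 0.77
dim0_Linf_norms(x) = [1.49, 5.1]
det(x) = 11.18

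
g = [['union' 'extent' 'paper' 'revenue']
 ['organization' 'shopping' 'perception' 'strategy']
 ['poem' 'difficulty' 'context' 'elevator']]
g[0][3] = 'revenue'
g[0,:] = ['union', 'extent', 'paper', 'revenue']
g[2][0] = 'poem'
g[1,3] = 'strategy'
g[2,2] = 'context'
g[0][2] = 'paper'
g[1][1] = 'shopping'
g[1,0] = 'organization'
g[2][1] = 'difficulty'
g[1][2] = 'perception'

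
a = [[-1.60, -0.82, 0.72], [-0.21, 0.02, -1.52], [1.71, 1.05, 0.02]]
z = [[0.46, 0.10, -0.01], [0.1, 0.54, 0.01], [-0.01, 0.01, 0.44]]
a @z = [[-0.83,  -0.60,  0.32],[-0.08,  -0.03,  -0.67],[0.89,  0.74,  0.0]]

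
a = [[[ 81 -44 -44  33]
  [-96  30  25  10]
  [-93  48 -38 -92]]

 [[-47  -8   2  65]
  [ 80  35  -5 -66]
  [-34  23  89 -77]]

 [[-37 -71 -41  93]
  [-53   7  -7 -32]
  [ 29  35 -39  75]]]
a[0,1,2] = 25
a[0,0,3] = 33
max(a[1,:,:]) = 89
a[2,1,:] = [-53, 7, -7, -32]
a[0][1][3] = 10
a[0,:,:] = [[81, -44, -44, 33], [-96, 30, 25, 10], [-93, 48, -38, -92]]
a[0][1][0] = -96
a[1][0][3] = 65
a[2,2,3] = 75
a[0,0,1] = -44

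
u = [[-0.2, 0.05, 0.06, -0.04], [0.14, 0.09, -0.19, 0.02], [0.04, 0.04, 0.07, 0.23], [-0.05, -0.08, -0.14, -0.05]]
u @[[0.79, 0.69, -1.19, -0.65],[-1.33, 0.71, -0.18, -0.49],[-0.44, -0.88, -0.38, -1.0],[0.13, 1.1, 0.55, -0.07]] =[[-0.26, -0.2, 0.18, 0.05], [0.08, 0.35, -0.1, 0.05], [-0.02, 0.25, 0.05, -0.13], [0.12, -0.02, 0.10, 0.22]]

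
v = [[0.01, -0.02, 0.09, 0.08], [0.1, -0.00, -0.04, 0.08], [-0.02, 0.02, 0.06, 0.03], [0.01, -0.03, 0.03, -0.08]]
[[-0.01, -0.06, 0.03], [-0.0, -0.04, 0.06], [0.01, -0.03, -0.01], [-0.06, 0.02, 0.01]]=v@[[-0.51,-0.19,0.52], [0.3,0.03,-0.36], [-0.39,-0.32,0.07], [0.42,-0.37,0.15]]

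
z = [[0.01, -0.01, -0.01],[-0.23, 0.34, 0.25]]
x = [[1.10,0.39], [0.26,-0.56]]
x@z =[[-0.08, 0.12, 0.09], [0.13, -0.19, -0.14]]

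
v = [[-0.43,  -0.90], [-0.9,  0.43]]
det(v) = -0.995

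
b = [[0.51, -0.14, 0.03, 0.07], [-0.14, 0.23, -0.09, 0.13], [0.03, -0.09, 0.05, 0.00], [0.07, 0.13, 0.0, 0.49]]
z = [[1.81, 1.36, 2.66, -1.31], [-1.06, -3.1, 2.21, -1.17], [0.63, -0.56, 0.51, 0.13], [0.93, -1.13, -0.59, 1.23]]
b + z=[[2.32, 1.22, 2.69, -1.24],[-1.2, -2.87, 2.12, -1.04],[0.66, -0.65, 0.56, 0.13],[1.00, -1.00, -0.59, 1.72]]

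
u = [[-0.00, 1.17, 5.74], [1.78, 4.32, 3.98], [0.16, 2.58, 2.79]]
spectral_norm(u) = 8.81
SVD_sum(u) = [[0.77,  2.88,  4.52], [0.84,  3.12,  4.9], [0.53,  1.98,  3.11]] + [[-0.86, -1.67, 1.21], [0.68, 1.31, -0.95], [0.18, 0.36, -0.26]] + [[0.09, -0.04, 0.01], [0.27, -0.12, 0.03], [-0.55, 0.24, -0.06]]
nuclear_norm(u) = 12.38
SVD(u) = [[0.61, -0.78, -0.15],  [0.67, 0.61, -0.43],  [0.42, 0.17, 0.89]] @ diag([8.813418046914817, 2.8831341297465056, 0.6819090263423104]) @ [[0.14, 0.53, 0.83], [0.39, 0.75, -0.54], [-0.91, 0.40, -0.10]]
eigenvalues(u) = [(7.57+0j), (-0.23+1.49j), (-0.23-1.49j)]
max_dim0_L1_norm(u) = 12.51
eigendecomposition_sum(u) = [[(0.63+0j),2.45+0.00j,2.80-0.00j], [(1.1+0j),4.23+0.00j,(4.84-0j)], [0.61+0.00j,(2.37+0j),2.70-0.00j]] + [[-0.32+0.65j, (-0.64-0.35j), (1.47-0.06j)], [0.34-0.06j, 0.04+0.34j, -0.43-0.56j], [(-0.23-0.1j), (0.11-0.22j), (0.04+0.5j)]] + [[-0.32-0.65j, (-0.64+0.35j), (1.47+0.06j)], [0.34+0.06j, (0.04-0.34j), (-0.43+0.56j)], [-0.23+0.10j, (0.11+0.22j), 0.04-0.50j]]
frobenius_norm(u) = 9.30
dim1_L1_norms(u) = [6.91, 10.08, 5.53]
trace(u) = 7.11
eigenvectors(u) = [[-0.45+0.00j, (0.86+0j), 0.86-0.00j], [(-0.78+0j), -0.24-0.33j, -0.24+0.33j], [-0.44+0.00j, 0.01+0.29j, 0.01-0.29j]]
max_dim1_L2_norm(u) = 6.14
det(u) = 17.33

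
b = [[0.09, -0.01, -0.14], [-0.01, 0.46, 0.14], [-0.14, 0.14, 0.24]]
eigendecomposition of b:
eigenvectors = [[-0.82, -0.55, 0.17], [0.15, -0.49, -0.86], [-0.56, 0.68, -0.48]]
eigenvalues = [-0.0, 0.25, 0.54]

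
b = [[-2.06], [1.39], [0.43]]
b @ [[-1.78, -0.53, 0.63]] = [[3.67, 1.09, -1.3], [-2.47, -0.74, 0.88], [-0.77, -0.23, 0.27]]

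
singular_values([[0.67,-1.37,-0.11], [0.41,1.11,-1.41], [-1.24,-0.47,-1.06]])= [2.05, 1.66, 1.27]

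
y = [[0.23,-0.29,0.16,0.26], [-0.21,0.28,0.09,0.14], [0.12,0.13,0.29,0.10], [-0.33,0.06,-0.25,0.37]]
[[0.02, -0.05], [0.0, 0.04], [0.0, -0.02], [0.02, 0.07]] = y @ [[-0.06, -0.12], [-0.06, 0.07], [0.04, -0.07], [0.04, 0.02]]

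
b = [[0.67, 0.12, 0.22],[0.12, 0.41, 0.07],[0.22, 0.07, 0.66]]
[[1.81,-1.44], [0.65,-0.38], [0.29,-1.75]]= b@[[2.73, -1.41], [0.87, -0.14], [-0.56, -2.16]]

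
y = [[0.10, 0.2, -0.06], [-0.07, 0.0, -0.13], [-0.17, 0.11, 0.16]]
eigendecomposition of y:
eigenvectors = [[(0.59+0j), -0.13-0.57j, -0.13+0.57j], [(0.23+0j), 0.60+0.00j, 0.60-0.00j], [-0.77+0.00j, (0.06-0.54j), 0.06+0.54j]]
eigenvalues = [(0.26+0j), 0.18j, -0.18j]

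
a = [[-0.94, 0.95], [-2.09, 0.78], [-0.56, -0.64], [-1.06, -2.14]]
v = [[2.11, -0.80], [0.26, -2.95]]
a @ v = [[-1.74, -2.05], [-4.21, -0.63], [-1.35, 2.34], [-2.79, 7.16]]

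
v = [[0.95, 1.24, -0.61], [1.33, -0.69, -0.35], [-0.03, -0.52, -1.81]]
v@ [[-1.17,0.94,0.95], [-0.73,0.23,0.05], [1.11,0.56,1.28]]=[[-2.69, 0.84, 0.18],[-1.44, 0.9, 0.78],[-1.59, -1.16, -2.37]]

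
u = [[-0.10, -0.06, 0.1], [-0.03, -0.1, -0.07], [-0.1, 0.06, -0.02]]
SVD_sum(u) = [[-0.12, -0.05, 0.07], [-0.02, -0.01, 0.01], [-0.04, -0.02, 0.03]] + [[0.0, -0.00, -0.00], [0.01, -0.11, -0.04], [-0.01, 0.05, 0.02]] + [[0.02, -0.01, 0.03], [-0.03, 0.01, -0.04], [-0.05, 0.02, -0.07]]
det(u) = -0.00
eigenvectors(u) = [[(-0.09+0.58j),(-0.09-0.58j),-0.65+0.00j], [0.06-0.41j,(0.06+0.41j),(-0.74+0j)], [(-0.7+0j),-0.70-0.00j,(-0.17+0j)]]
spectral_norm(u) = 0.16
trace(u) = -0.22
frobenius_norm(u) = 0.23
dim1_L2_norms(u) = [0.15, 0.13, 0.12]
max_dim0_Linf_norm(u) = 0.1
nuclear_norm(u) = 0.39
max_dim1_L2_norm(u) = 0.15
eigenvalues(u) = [(-0.04+0.12j), (-0.04-0.12j), (-0.14+0j)]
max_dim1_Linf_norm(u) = 0.1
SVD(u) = [[-0.93,-0.04,-0.36], [-0.14,-0.89,0.44], [-0.34,0.46,0.82]] @ diag([0.1596510801437508, 0.12929507160117945, 0.10580319970860791]) @ [[0.82, 0.31, -0.48], [-0.12, 0.92, 0.38], [-0.56, 0.25, -0.79]]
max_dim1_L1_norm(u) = 0.26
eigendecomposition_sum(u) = [[(-0.02+0.03j), (0.01-0.03j), (0.05+0.02j)], [0.02-0.02j, -0.01+0.02j, (-0.04-0.01j)], [-0.04-0.02j, (0.04+0j), -0.01+0.06j]] + [[(-0.02-0.03j), (0.01+0.03j), (0.05-0.02j)], [(0.02+0.02j), (-0.01-0.02j), (-0.04+0.01j)], [-0.04+0.02j, (0.04-0j), -0.01-0.06j]] + [[(-0.05+0j), -0.08+0.00j, -0j], [(-0.06+0j), (-0.09+0j), 0.00-0.00j], [-0.01+0.00j, (-0.02+0j), 0.00-0.00j]]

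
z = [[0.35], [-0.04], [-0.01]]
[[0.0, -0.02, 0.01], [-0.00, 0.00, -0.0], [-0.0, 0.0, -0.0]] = z @ [[0.01,-0.05,0.03]]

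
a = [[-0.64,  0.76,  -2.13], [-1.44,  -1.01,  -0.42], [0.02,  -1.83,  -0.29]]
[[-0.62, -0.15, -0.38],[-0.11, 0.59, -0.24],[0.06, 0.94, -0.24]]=a @ [[0.05, -0.03, 0.04], [-0.07, -0.5, 0.10], [0.25, -0.10, 0.20]]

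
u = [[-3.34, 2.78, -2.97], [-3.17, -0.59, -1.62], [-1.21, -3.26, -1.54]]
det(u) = -22.09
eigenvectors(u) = [[(-0.39+0j), -0.62+0.04j, (-0.62-0.04j)],[(-0.57+0j), -0.01-0.44j, (-0.01+0.44j)],[-0.72+0.00j, (0.65+0j), (0.65-0j)]]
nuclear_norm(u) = 11.14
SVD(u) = [[-0.82, 0.4, 0.40], [-0.54, -0.32, -0.78], [-0.18, -0.86, 0.48]] @ diag([6.056754947921098, 4.213809645289382, 0.8655216774289785]) @ [[0.77, -0.22, 0.59], [0.17, 0.97, 0.15], [0.61, 0.02, -0.79]]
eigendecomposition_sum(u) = [[-1.63+0.00j, -0.14-0.00j, -1.57+0.00j], [-2.42+0.00j, (-0.2-0j), -2.33+0.00j], [-3.05+0.00j, (-0.26-0j), -2.93+0.00j]] + [[-0.85+0.58j, 1.46+0.21j, (-0.7-0.47j)], [-0.38-0.61j, -0.19+1.01j, (0.35-0.47j)], [0.92-0.55j, -1.50-0.31j, (0.7+0.53j)]] + [[(-0.85-0.58j), (1.46-0.21j), -0.70+0.47j], [(-0.38+0.61j), -0.19-1.01j, (0.35+0.47j)], [0.92+0.55j, -1.50+0.31j, (0.7-0.53j)]]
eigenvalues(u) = [(-4.77+0j), (-0.35+2.12j), (-0.35-2.12j)]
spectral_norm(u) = 6.06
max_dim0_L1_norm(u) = 7.72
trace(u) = -5.47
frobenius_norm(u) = 7.43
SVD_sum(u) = [[-3.84, 1.12, -2.95],[-2.53, 0.74, -1.95],[-0.86, 0.25, -0.66]] + [[0.28, 1.66, 0.26], [-0.22, -1.31, -0.20], [-0.6, -3.52, -0.55]] + [[0.21, 0.01, -0.28], [-0.41, -0.01, 0.53], [0.26, 0.01, -0.33]]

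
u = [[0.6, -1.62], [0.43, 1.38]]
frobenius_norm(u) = 2.25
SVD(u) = [[-0.78, 0.62], [0.62, 0.78]] @ diag([2.1364597143561403, 0.7136104602185138]) @ [[-0.09,  1.00], [1.0,  0.09]]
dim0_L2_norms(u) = [0.74, 2.13]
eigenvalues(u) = [(0.99+0.74j), (0.99-0.74j)]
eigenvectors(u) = [[(-0.89+0j), (-0.89-0j)], [0.21+0.40j, 0.21-0.40j]]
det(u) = 1.52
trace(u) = 1.98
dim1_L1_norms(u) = [2.22, 1.81]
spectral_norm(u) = 2.14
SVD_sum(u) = [[0.16, -1.66], [-0.13, 1.33]] + [[0.44, 0.04], [0.56, 0.05]]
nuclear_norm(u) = 2.85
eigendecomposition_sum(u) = [[(0.3+0.63j), (-0.81+1.09j)],[0.21-0.29j, 0.69+0.11j]] + [[0.30-0.63j,-0.81-1.09j], [(0.21+0.29j),(0.69-0.11j)]]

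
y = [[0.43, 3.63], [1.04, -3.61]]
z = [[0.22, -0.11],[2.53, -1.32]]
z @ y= [[-0.02, 1.20], [-0.28, 13.95]]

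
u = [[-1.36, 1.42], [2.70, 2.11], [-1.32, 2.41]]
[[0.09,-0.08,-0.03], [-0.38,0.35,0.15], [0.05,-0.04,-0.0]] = u@[[-0.11, 0.1, 0.04],  [-0.04, 0.04, 0.02]]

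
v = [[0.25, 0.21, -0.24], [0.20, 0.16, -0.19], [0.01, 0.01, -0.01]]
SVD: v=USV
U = [[-0.79, 0.59, -0.19], [-0.62, -0.76, 0.19], [-0.03, 0.27, 0.96]]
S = [0.52, 0.01, 0.0]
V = [[-0.62,-0.51,0.59], [-0.52,0.84,0.18], [0.59,0.20,0.78]]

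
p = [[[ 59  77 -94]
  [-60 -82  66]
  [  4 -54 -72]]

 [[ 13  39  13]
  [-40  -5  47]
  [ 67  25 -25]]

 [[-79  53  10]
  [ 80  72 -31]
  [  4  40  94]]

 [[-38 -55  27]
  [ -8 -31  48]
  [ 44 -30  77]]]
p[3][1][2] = 48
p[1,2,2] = -25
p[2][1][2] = -31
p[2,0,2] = 10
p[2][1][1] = 72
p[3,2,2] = 77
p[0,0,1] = 77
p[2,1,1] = 72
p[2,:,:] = [[-79, 53, 10], [80, 72, -31], [4, 40, 94]]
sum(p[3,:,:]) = 34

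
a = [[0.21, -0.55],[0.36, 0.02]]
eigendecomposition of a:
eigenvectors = [[0.78+0.00j, (0.78-0j)], [(0.13-0.61j), 0.13+0.61j]]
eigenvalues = [(0.11+0.43j), (0.11-0.43j)]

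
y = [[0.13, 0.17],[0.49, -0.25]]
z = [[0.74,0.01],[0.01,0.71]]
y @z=[[0.1, 0.12], [0.36, -0.17]]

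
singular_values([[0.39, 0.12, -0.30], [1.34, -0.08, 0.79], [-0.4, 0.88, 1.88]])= [2.2, 1.49, 0.31]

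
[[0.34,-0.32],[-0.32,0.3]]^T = [[0.34,-0.32], [-0.32,0.30]]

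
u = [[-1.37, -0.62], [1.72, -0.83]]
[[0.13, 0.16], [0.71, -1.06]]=u @ [[0.15, -0.36], [-0.54, 0.53]]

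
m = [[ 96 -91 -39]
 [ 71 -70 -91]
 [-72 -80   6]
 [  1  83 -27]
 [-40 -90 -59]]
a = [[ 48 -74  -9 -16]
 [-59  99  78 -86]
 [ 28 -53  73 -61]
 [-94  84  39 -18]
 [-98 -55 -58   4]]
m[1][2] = -91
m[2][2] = 6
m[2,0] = -72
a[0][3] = -16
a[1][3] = -86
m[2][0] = -72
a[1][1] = 99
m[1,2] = -91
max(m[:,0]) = 96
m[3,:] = [1, 83, -27]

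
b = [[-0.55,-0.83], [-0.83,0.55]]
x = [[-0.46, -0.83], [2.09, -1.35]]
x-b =[[0.09,0.00], [2.92,-1.90]]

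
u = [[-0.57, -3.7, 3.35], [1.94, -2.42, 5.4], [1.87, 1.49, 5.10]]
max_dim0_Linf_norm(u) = 5.4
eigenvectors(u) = [[(0.12+0j),(-0.92+0j),-0.92-0.00j], [0.54+0.00j,-0.14+0.26j,(-0.14-0.26j)], [(0.83+0j),0.27-0.01j,0.27+0.01j]]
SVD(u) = [[0.46,-0.69,0.56],[0.7,-0.10,-0.70],[0.54,0.72,0.44]] @ diag([8.76805333737962, 4.235694290307378, 0.9615271977035099]) @ [[0.24, -0.30, 0.92], [0.37, 0.91, 0.2], [-0.9, 0.29, 0.33]]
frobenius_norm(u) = 9.78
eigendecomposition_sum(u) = [[0.23-0.00j, 0.04+0.00j, (0.81-0j)], [(1.09-0j), (0.19+0j), (3.83-0j)], [1.68-0.00j, 0.29+0.00j, 5.90-0.00j]] + [[-0.40+1.71j, (-1.87-3.6j), (1.27+2.1j)], [0.42+0.37j, (-1.31-0.01j), (0.79-0.04j)], [(0.09-0.5j), 0.60+1.03j, -0.40-0.60j]] + [[(-0.4-1.71j), -1.87+3.60j, 1.27-2.10j],[(0.42-0.37j), -1.31+0.01j, 0.79+0.04j],[(0.09+0.5j), 0.60-1.03j, -0.40+0.60j]]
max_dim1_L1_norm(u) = 9.76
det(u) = 35.71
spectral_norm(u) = 8.77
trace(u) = 2.11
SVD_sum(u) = [[0.98, -1.21, 3.75], [1.49, -1.84, 5.7], [1.13, -1.41, 4.36]] + [[-1.06,  -2.64,  -0.58], [-0.15,  -0.38,  -0.08], [1.11,  2.78,  0.61]] + [[-0.48, 0.16, 0.18], [0.61, -0.2, -0.22], [-0.38, 0.12, 0.14]]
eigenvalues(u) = [(6.32+0j), (-2.11+1.1j), (-2.11-1.1j)]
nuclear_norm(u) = 13.97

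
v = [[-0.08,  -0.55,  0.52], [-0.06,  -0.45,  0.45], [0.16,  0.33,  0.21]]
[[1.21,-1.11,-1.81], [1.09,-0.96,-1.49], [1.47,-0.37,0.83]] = v @ [[5.87,-1.9,-1.28], [-0.27,0.80,3.28], [2.94,-1.58,-0.21]]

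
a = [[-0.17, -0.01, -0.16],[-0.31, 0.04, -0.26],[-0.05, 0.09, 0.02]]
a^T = [[-0.17,-0.31,-0.05],  [-0.01,0.04,0.09],  [-0.16,-0.26,0.02]]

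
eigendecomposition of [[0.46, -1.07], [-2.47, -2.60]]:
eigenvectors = [[0.84, 0.27], [-0.55, 0.96]]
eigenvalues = [1.16, -3.3]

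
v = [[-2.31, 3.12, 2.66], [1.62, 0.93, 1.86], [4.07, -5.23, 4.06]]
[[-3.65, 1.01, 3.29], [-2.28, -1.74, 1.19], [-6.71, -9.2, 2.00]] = v@[[0.18, -0.48, -0.32], [0.25, 0.71, 0.06], [-1.51, -0.87, 0.89]]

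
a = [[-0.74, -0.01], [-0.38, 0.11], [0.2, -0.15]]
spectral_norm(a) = 0.86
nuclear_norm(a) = 1.03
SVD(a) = [[-0.86,0.46], [-0.45,-0.44], [0.25,0.77]] @ diag([0.8590098116036035, 0.16971194291723227]) @ [[1.0, -0.09],[-0.09, -1.00]]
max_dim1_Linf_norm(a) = 0.74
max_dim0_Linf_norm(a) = 0.74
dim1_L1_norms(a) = [0.75, 0.49, 0.35]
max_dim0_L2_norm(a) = 0.86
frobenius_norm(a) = 0.88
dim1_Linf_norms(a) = [0.74, 0.38, 0.2]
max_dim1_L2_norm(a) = 0.74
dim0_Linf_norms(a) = [0.74, 0.15]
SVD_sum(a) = [[-0.73,  0.07],[-0.39,  0.04],[0.21,  -0.02]] + [[-0.01,  -0.08], [0.01,  0.07], [-0.01,  -0.13]]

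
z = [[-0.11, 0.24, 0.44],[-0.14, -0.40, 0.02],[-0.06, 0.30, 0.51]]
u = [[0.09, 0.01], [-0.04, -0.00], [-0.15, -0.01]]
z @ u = [[-0.09, -0.01], [0.00, -0.0], [-0.09, -0.01]]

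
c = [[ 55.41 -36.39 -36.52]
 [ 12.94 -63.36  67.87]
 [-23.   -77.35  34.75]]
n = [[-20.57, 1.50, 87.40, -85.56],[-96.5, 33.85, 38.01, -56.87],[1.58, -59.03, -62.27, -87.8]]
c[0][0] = 55.41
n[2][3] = -87.8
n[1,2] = 38.01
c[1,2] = 67.87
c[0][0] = 55.41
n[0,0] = -20.57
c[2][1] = -77.35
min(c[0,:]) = -36.52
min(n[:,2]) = -62.27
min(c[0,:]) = -36.52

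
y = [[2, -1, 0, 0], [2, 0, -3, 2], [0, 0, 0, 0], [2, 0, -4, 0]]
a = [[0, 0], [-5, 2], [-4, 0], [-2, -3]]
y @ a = [[5, -2], [8, -6], [0, 0], [16, 0]]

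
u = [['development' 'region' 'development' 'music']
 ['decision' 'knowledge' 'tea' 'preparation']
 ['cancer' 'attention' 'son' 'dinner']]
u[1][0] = 'decision'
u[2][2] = 'son'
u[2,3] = 'dinner'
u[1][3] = 'preparation'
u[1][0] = 'decision'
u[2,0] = 'cancer'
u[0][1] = 'region'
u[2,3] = 'dinner'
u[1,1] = 'knowledge'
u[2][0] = 'cancer'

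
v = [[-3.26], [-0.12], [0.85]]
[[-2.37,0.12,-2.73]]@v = [[5.39]]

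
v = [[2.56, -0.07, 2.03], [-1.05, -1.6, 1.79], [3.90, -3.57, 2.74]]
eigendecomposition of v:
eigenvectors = [[(-0.6+0j), 0.02-0.34j, 0.02+0.34j],[(-0.11+0j), (0.67+0j), (0.67-0j)],[(-0.79+0j), 0.33+0.57j, 0.33-0.57j]]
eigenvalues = [(5.2+0j), (-0.75+2.05j), (-0.75-2.05j)]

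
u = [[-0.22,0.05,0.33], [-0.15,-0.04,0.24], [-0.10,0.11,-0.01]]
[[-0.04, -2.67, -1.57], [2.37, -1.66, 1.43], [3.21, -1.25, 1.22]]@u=[[0.57, -0.07, -0.64],[-0.42, 0.34, 0.37],[-0.64, 0.34, 0.75]]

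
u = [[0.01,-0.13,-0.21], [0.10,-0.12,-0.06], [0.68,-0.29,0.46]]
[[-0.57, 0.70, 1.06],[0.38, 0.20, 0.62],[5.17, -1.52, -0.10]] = u @[[4.12, 0.71, 1.53], [-1.78, 0.86, -2.01], [4.03, -3.82, -3.74]]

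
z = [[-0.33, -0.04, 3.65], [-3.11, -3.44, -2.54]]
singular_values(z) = [5.62, 3.13]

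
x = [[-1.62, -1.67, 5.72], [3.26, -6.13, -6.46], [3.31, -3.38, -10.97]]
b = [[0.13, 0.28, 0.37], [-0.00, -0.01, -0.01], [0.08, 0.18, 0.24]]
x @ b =[[0.25, 0.59, 0.79],[-0.09, -0.19, -0.28],[-0.45, -1.01, -1.37]]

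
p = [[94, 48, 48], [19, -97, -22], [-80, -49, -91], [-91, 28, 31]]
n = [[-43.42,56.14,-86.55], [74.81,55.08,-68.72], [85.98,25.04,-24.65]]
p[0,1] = 48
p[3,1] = 28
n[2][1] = 25.04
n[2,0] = 85.98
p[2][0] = -80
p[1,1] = -97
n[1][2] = -68.72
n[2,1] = 25.04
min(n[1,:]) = -68.72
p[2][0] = -80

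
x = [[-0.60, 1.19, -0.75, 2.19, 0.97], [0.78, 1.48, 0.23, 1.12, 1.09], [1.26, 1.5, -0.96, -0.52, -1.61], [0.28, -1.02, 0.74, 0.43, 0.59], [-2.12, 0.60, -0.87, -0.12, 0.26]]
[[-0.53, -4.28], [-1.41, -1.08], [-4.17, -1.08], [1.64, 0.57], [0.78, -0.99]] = x@[[-1.14, 0.29], [-0.83, -0.21], [1.28, 0.79], [0.31, -1.86], [0.06, 0.83]]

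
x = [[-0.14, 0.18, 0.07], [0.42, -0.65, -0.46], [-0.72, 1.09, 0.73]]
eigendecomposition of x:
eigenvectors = [[-0.52, 0.65, -0.31], [0.29, 0.67, -0.63], [-0.80, -0.35, 0.71]]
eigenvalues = [-0.13, 0.01, 0.07]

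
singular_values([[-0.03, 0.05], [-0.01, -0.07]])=[0.09, 0.03]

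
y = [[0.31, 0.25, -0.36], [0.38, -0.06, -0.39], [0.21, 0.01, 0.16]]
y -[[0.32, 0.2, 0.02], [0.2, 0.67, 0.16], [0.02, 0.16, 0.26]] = [[-0.01, 0.05, -0.38], [0.18, -0.73, -0.55], [0.19, -0.15, -0.1]]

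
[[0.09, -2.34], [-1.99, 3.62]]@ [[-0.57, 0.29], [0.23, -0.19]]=[[-0.59, 0.47], [1.97, -1.26]]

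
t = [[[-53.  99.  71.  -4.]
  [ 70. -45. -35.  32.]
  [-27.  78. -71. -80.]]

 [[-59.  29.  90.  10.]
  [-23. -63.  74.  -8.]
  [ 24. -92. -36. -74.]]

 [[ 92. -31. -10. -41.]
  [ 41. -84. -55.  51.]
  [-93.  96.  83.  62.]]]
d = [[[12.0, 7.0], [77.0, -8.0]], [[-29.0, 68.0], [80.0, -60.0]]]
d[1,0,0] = -29.0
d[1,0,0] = -29.0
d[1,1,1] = -60.0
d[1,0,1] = 68.0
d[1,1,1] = -60.0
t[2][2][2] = 83.0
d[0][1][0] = 77.0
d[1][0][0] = -29.0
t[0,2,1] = 78.0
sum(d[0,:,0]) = 89.0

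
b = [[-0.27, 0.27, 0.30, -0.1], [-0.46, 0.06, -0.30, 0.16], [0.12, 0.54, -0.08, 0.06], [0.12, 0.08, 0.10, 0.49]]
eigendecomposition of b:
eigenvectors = [[(0.71+0j), (-0.08-0.42j), (-0.08+0.42j), (0.02+0j)], [(0.28+0j), (0.66+0j), 0.66-0.00j, 0.16+0.00j], [(-0.65+0j), 0.05-0.59j, (0.05+0.59j), 0.24+0.00j], [(-0.05+0j), (-0.16+0.04j), -0.16-0.04j, 0.96+0.00j]]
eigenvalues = [(-0.43+0j), (0.05+0.57j), (0.05-0.57j), (0.53+0j)]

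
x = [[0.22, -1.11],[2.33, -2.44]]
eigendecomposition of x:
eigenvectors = [[0.47+0.32j, (0.47-0.32j)], [(0.82+0j), (0.82-0j)]]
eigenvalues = [(-1.11+0.9j), (-1.11-0.9j)]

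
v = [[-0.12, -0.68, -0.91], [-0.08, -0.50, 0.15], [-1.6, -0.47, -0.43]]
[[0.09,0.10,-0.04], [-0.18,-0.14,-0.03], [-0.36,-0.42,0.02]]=v@[[0.24, 0.29, -0.03], [0.23, 0.16, 0.07], [-0.30, -0.27, -0.0]]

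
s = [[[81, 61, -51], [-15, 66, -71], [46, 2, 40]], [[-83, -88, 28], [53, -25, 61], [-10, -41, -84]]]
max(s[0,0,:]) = 81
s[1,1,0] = 53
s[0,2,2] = 40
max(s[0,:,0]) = 81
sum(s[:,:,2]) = -77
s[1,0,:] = [-83, -88, 28]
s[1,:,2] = [28, 61, -84]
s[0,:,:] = [[81, 61, -51], [-15, 66, -71], [46, 2, 40]]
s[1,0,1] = -88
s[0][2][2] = 40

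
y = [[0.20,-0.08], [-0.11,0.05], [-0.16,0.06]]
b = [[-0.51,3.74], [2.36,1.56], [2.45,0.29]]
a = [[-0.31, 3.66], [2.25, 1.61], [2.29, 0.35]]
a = y + b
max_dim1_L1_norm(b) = 4.25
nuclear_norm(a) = 7.18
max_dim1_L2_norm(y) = 0.22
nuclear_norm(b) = 7.47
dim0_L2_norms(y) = [0.28, 0.11]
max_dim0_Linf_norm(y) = 0.2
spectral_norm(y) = 0.30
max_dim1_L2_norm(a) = 3.67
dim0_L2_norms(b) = [3.44, 4.06]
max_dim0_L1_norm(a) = 5.62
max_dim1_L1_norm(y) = 0.28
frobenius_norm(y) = 0.30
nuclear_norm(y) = 0.31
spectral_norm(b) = 4.19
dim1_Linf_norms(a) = [3.66, 2.25, 2.29]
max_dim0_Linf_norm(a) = 3.66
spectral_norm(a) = 4.20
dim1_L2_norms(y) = [0.22, 0.12, 0.17]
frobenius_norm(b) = 5.32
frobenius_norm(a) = 5.15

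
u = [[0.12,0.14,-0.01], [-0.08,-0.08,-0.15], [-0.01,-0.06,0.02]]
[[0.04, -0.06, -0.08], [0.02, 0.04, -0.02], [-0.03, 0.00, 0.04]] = u@[[-0.08,-0.51,-0.06],[0.34,0.04,-0.51],[-0.28,-0.04,0.43]]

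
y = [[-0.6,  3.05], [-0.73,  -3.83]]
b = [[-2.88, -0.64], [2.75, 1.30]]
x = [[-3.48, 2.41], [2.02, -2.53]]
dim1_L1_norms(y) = [3.65, 4.56]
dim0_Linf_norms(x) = [3.48, 2.53]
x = y + b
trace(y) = -4.43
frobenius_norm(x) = 5.33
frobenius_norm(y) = 4.99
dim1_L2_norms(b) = [2.95, 3.04]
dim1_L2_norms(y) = [3.11, 3.9]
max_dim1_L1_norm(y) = 4.56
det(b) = -1.98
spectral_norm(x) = 5.28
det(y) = 4.52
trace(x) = -6.01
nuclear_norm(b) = 4.68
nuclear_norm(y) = 5.82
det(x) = 3.94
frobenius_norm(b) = 4.24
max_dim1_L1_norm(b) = 4.05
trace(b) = -1.58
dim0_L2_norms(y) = [0.94, 4.9]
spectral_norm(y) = 4.90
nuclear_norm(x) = 6.02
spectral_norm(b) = 4.21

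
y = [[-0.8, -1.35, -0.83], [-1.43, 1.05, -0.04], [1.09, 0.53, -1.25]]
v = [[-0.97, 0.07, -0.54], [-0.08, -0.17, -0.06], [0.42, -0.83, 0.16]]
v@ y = [[0.09, 1.1, 1.48], [0.24, -0.10, 0.15], [1.03, -1.35, -0.52]]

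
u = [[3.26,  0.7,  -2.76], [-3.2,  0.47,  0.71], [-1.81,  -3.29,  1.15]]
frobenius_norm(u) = 6.72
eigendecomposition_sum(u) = [[(-0.4+0j), -0.41-0.00j, (-0.32+0j)], [-0.39+0.00j, (-0.39-0j), -0.31+0.00j], [-0.78+0.00j, -0.79-0.00j, (-0.62+0j)]] + [[(1.83-0.3j),(0.55-1.81j),(-1.22+1.06j)], [-1.41+1.17j,(0.43+1.82j),0.51-1.51j], [-0.51-1.11j,-1.25-0.03j,(0.89+0.59j)]] + [[1.83+0.30j,(0.55+1.81j),(-1.22-1.06j)],[(-1.41-1.17j),0.43-1.82j,(0.51+1.51j)],[-0.51+1.11j,-1.25+0.03j,(0.89-0.59j)]]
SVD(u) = [[-0.71, 0.23, 0.67],[0.47, -0.56, 0.68],[0.53, 0.80, 0.29]] @ diag([5.926838271704477, 2.93752252678699, 1.168952311122251]) @ [[-0.8, -0.34, 0.49], [0.37, -0.93, -0.04], [-0.47, -0.15, -0.87]]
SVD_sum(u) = [[3.38,1.43,-2.06], [-2.21,-0.94,1.35], [-2.52,-1.07,1.53]] + [[0.25, -0.61, -0.02],  [-0.61, 1.53, 0.06],  [0.87, -2.17, -0.08]] + [[-0.36, -0.12, -0.68], [-0.37, -0.12, -0.70], [-0.16, -0.05, -0.30]]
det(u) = -20.35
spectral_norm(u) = 5.93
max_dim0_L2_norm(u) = 4.91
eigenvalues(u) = [(-1.42+0j), (3.15+2.1j), (3.15-2.1j)]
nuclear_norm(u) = 10.03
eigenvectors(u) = [[0.42+0.00j, 0.64+0.00j, 0.64-0.00j], [(0.4+0j), (-0.55+0.32j), (-0.55-0.32j)], [(0.81+0j), -0.11-0.41j, -0.11+0.41j]]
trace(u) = 4.88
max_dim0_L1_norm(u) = 8.27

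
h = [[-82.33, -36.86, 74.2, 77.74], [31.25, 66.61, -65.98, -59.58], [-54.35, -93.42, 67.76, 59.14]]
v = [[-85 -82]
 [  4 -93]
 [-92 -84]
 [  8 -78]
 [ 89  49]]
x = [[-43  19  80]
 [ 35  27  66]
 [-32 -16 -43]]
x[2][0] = -32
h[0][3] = 77.74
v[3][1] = -78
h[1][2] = -65.98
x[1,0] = 35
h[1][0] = 31.25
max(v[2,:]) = -84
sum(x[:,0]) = -40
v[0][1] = -82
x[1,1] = 27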